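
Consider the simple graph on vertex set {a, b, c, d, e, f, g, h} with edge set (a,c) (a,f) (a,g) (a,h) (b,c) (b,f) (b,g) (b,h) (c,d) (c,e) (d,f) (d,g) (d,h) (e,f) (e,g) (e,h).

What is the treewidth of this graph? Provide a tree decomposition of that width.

The largest bag has 5 vertices, giving width 4; this decomposition certifies tw(G) ≤ 4. For the lower bound: the 5 vertex sets {e,g}, {b,f}, {a,c}, {d}, {h} are disjoint, each induces a connected subgraph, and every pair is joined by at least one edge of G. Contracting each set to a single vertex therefore yields K_{5} as a minor, and since treewidth is minor-monotone, tw(G) ≥ tw(K_{5}) = 4. The upper and lower bounds meet at 4, so that is the treewidth.

Treewidth 4.
One optimal decomposition is:
Bags: B1 = {a, b, d, e, g}  B2 = {a, b, d, e, f}  B3 = {a, b, c, d, e}  B4 = {a, b, d, e, h}
Tree: B1–B2, B2–B3, B3–B4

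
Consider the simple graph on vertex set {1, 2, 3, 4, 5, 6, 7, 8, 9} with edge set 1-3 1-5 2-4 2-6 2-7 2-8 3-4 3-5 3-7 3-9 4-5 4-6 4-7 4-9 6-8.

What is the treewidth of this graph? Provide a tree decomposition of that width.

Treewidth 2.
Bags: B1 = {3, 4, 7}  B2 = {2, 4, 7}  B3 = {2, 4, 6}  B4 = {3, 4, 5}  B5 = {3, 4, 9}  B6 = {1, 3, 5}  B7 = {2, 6, 8}
Tree: B1–B2, B2–B3, B1–B4, B4–B5, B4–B6, B3–B7

Each bag holds 3 vertices, so the decomposition has width 2, which upper-bounds the treewidth. On the other hand G contains the 3-clique {2, 6, 8}. A clique must lie in a single bag of any decomposition, so no decomposition can have width below 2. The upper and lower bounds meet at 2, so that is the treewidth.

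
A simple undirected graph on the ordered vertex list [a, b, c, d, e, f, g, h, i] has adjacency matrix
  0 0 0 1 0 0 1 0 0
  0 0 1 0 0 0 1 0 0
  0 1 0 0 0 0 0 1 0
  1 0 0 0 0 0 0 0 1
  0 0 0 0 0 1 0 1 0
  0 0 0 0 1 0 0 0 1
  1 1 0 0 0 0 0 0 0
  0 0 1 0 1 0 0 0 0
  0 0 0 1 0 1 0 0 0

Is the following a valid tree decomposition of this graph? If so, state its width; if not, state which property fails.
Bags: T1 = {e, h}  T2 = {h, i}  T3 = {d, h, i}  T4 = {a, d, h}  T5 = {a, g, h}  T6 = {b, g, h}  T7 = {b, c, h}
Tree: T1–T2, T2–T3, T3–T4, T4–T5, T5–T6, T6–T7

No — vertex f appears in no bag.

A tree decomposition must satisfy three properties: every vertex lies in some bag; for every edge, both endpoints lie together in some bag; and for every vertex, the bags containing it form a connected subtree. Here vertex f appears in no bag, so the decomposition is invalid.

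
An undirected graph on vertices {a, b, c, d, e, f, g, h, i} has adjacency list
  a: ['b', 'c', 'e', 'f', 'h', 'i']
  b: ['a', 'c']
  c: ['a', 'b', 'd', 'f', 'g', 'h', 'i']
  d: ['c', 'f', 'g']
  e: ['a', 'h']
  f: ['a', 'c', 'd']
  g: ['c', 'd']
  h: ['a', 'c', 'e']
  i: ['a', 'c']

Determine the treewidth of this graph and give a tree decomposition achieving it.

Treewidth 2.
One such decomposition:
Bags: B1 = {a, c, i}  B2 = {a, b, c}  B3 = {a, c, f}  B4 = {a, c, h}  B5 = {c, d, f}  B6 = {c, d, g}  B7 = {a, e, h}
Tree: B1–B2, B1–B3, B1–B4, B3–B5, B5–B6, B4–B7

Each bag holds 3 vertices, so the decomposition has width 2, which upper-bounds the treewidth. For the lower bound, the 3 vertices {a, e, h} are pairwise adjacent, and any tree decomposition puts a clique entirely inside one bag — forcing width ≥ 2. Therefore the treewidth is 2.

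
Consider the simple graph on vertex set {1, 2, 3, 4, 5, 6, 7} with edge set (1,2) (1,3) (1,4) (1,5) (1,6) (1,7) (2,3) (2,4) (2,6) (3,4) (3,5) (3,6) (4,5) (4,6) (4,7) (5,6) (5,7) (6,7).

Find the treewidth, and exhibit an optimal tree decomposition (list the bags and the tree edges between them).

Treewidth 4.
One such decomposition:
Bags: B1 = {1, 3, 4, 5, 6}  B2 = {1, 4, 5, 6, 7}  B3 = {1, 2, 3, 4, 6}
Tree: B1–B2, B1–B3

Each bag holds 5 vertices, so the decomposition has width 4, which upper-bounds the treewidth. For the lower bound, the 5 vertices {1, 2, 3, 4, 6} are pairwise adjacent, and any tree decomposition puts a clique entirely inside one bag — forcing width ≥ 4. Hence tw(G) = 4 exactly.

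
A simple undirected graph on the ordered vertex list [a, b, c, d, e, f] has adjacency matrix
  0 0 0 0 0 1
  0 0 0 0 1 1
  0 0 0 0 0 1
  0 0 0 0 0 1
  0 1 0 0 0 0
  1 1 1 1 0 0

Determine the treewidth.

1

A width-1 tree decomposition is:
Bags: B1 = {d, f}  B2 = {a, f}  B3 = {b, f}  B4 = {b, e}  B5 = {c, f}
Tree: B1–B2, B1–B3, B3–B4, B2–B5
Every bag has size at most 2, so the width is 2 − 1 = 1 and tw(G) ≤ 1. G has an edge, so its treewidth is at least 1. Hence tw(G) = 1 exactly.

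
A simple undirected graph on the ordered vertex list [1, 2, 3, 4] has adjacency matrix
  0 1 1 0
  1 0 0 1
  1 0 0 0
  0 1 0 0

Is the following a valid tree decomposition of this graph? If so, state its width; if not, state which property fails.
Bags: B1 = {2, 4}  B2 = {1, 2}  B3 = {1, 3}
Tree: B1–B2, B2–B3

Vertex coverage: the bags together contain {1, 2, 3, 4}, the full vertex set. Edge coverage: each edge of G has both endpoints in at least one bag. Running intersection: for every vertex, the bags containing it form a connected subtree. All three properties hold, so this is a valid tree decomposition of width max|bag| − 1 = 1, and hence tw(G) ≤ 1.

Yes; width 1.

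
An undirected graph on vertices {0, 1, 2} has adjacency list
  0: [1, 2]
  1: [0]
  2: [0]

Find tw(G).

1

A width-1 tree decomposition is:
Bags: B1 = {0, 2}  B2 = {0, 1}
Tree: B1–B2
Each bag holds 2 vertices, so the decomposition has width 1, which upper-bounds the treewidth. Any graph with an edge has treewidth ≥ 1, and G has the edge 0–2. Therefore the treewidth is 1.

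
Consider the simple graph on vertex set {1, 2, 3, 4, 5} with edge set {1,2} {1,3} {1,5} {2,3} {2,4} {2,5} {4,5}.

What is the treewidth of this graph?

2

A width-2 tree decomposition is:
Bags: B1 = {1, 2, 5}  B2 = {1, 2, 3}  B3 = {2, 4, 5}
Tree: B1–B2, B1–B3
The largest bag has 3 vertices, giving width 2; this decomposition certifies tw(G) ≤ 2. For the lower bound, the 3 vertices {1, 2, 3} are pairwise adjacent, and any tree decomposition puts a clique entirely inside one bag — forcing width ≥ 2. Combining the bounds, tw(G) = 2.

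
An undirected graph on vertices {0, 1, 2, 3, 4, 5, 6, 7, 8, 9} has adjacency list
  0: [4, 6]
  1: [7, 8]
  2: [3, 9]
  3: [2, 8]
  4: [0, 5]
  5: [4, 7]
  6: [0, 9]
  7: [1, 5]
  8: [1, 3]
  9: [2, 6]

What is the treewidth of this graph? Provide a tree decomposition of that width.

Treewidth 2.
One optimal decomposition is:
Bags: B1 = {1, 5, 7}  B2 = {1, 5, 8}  B3 = {3, 5, 8}  B4 = {2, 3, 5}  B5 = {2, 5, 9}  B6 = {5, 6, 9}  B7 = {0, 5, 6}  B8 = {0, 4, 5}
Tree: B1–B2, B2–B3, B3–B4, B4–B5, B5–B6, B6–B7, B7–B8

The largest bag has 3 vertices, giving width 2; this decomposition certifies tw(G) ≤ 2. The edges 5–7–1–8–3–2–9–6–0–4–5 form a cycle, so G is not a tree and its treewidth is at least 2. Hence tw(G) = 2 exactly.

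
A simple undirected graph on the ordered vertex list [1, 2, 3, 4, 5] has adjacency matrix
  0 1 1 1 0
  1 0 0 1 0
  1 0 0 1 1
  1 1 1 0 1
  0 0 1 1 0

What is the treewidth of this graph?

2

A width-2 tree decomposition is:
Bags: B1 = {3, 4, 5}  B2 = {1, 3, 4}  B3 = {1, 2, 4}
Tree: B1–B2, B2–B3
Every bag has size at most 3, so the width is 3 − 1 = 2 and tw(G) ≤ 2. For the lower bound, the 3 vertices {1, 2, 4} are pairwise adjacent, and any tree decomposition puts a clique entirely inside one bag — forcing width ≥ 2. Combining the bounds, tw(G) = 2.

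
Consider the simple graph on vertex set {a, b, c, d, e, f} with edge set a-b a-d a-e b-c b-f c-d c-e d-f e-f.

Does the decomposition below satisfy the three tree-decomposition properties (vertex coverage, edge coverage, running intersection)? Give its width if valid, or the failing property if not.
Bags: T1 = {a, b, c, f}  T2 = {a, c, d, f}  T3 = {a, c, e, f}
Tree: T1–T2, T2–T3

Every vertex of G appears in some bag (union = {a, b, c, d, e, f}); every edge is covered by a bag; and for each vertex v the set of bags containing v is connected in the bag tree. The decomposition is therefore valid. The largest bag has 4 vertices, so the width is 3.

Yes; width 3.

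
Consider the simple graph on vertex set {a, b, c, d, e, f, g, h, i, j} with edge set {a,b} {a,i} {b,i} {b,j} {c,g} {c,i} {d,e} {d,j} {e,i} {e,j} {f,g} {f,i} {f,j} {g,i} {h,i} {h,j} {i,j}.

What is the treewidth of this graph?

A width-2 tree decomposition is:
Bags: B1 = {b, i, j}  B2 = {a, b, i}  B3 = {h, i, j}  B4 = {f, i, j}  B5 = {e, i, j}  B6 = {f, g, i}  B7 = {c, g, i}  B8 = {d, e, j}
Tree: B1–B2, B1–B3, B1–B4, B4–B5, B4–B6, B6–B7, B5–B8
The largest bag has 3 vertices, giving width 2; this decomposition certifies tw(G) ≤ 2. For the lower bound, the 3 vertices {d, e, j} are pairwise adjacent, and any tree decomposition puts a clique entirely inside one bag — forcing width ≥ 2. The upper and lower bounds meet at 2, so that is the treewidth.

2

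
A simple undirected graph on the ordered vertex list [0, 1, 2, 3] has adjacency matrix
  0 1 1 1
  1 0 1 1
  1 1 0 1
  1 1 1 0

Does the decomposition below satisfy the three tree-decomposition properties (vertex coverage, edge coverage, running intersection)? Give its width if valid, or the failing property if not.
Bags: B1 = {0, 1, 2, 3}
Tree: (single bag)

Every vertex of G appears in some bag (union = {0, 1, 2, 3}); every edge is covered by a bag; and for each vertex v the set of bags containing v is connected in the bag tree. The decomposition is therefore valid. The largest bag has 4 vertices, so the width is 3.

Yes; width 3.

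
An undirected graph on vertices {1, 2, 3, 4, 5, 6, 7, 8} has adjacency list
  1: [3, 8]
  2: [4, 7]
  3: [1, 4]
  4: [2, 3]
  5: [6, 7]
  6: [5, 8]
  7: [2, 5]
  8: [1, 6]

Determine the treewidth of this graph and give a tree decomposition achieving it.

Treewidth 2.
Bags: B1 = {1, 3, 4}  B2 = {1, 4, 8}  B3 = {4, 6, 8}  B4 = {4, 5, 6}  B5 = {4, 5, 7}  B6 = {2, 4, 7}
Tree: B1–B2, B2–B3, B3–B4, B4–B5, B5–B6

Every bag has size at most 3, so the width is 3 − 1 = 2 and tw(G) ≤ 2. The edges 4–3–1–8–6–5–7–2–4 form a cycle, so G is not a tree and its treewidth is at least 2. Hence tw(G) = 2 exactly.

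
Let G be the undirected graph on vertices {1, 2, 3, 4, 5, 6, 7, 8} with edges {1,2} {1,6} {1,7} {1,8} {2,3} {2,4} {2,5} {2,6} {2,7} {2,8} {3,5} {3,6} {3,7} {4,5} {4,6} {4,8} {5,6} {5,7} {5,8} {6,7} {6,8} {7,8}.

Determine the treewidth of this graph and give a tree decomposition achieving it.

Treewidth 4.
One optimal decomposition is:
Bags: B1 = {2, 5, 6, 7, 8}  B2 = {2, 4, 5, 6, 8}  B3 = {1, 2, 6, 7, 8}  B4 = {2, 3, 5, 6, 7}
Tree: B1–B2, B1–B3, B1–B4

Every bag has size at most 5, so the width is 5 − 1 = 4 and tw(G) ≤ 4. On the other hand G contains the 5-clique {1, 2, 6, 7, 8}. A clique must lie in a single bag of any decomposition, so no decomposition can have width below 4. Therefore the treewidth is 4.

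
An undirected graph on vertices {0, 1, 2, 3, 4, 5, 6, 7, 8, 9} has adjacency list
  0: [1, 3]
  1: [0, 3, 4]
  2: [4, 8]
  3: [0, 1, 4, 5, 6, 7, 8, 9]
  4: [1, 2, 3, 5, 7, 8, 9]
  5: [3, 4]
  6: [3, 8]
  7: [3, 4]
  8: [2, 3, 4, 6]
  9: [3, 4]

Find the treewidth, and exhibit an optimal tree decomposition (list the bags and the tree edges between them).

The largest bag has 3 vertices, giving width 2; this decomposition certifies tw(G) ≤ 2. On the other hand G contains the 3-clique {2, 4, 8}. A clique must lie in a single bag of any decomposition, so no decomposition can have width below 2. The upper and lower bounds meet at 2, so that is the treewidth.

Treewidth 2.
Bags: B1 = {3, 4, 5}  B2 = {3, 4, 9}  B3 = {3, 4, 7}  B4 = {1, 3, 4}  B5 = {3, 4, 8}  B6 = {0, 1, 3}  B7 = {3, 6, 8}  B8 = {2, 4, 8}
Tree: B1–B2, B2–B3, B2–B4, B3–B5, B4–B6, B5–B7, B5–B8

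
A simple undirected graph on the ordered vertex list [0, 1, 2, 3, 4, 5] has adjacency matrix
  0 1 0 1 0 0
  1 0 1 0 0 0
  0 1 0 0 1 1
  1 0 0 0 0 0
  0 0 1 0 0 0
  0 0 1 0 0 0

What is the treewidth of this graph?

A width-1 tree decomposition is:
Bags: B1 = {2, 5}  B2 = {1, 2}  B3 = {0, 1}  B4 = {0, 3}  B5 = {2, 4}
Tree: B1–B2, B2–B3, B3–B4, B2–B5
Every bag has size at most 2, so the width is 2 − 1 = 1 and tw(G) ≤ 1. Any graph with an edge has treewidth ≥ 1, and G has the edge 2–5. Therefore the treewidth is 1.

1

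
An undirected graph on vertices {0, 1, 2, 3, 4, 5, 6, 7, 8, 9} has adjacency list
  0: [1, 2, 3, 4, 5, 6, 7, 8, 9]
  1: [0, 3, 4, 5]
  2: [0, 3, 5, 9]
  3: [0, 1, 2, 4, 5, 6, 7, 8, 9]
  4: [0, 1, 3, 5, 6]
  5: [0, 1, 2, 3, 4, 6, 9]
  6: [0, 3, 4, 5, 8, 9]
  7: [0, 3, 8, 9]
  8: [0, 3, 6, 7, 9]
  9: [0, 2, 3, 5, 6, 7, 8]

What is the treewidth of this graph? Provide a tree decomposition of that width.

Treewidth 4.
One optimal decomposition is:
Bags: B1 = {0, 3, 4, 5, 6}  B2 = {0, 3, 5, 6, 9}  B3 = {0, 3, 6, 8, 9}  B4 = {0, 1, 3, 4, 5}  B5 = {0, 3, 7, 8, 9}  B6 = {0, 2, 3, 5, 9}
Tree: B1–B2, B2–B3, B1–B4, B3–B5, B2–B6

The largest bag has 5 vertices, giving width 4; this decomposition certifies tw(G) ≤ 4. Conversely, {0, 3, 6, 8, 9} is a clique of size 5, and the vertices of any clique must share a bag in every tree decomposition; so some bag has ≥ 5 vertices and tw(G) ≥ 4. Therefore the treewidth is 4.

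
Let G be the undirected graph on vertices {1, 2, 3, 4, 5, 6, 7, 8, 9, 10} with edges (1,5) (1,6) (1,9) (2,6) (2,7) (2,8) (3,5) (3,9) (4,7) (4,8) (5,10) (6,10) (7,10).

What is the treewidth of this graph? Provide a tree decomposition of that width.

Treewidth 2.
One such decomposition:
Bags: B1 = {1, 3, 9}  B2 = {1, 3, 5}  B3 = {1, 5, 6}  B4 = {5, 6, 10}  B5 = {2, 6, 10}  B6 = {2, 7, 10}  B7 = {2, 7, 8}  B8 = {4, 7, 8}
Tree: B1–B2, B2–B3, B3–B4, B4–B5, B5–B6, B6–B7, B7–B8

The largest bag has 3 vertices, giving width 2; this decomposition certifies tw(G) ≤ 2. The edges 9–3–5–1–9 form a cycle, so G is not a tree and its treewidth is at least 2. Hence tw(G) = 2 exactly.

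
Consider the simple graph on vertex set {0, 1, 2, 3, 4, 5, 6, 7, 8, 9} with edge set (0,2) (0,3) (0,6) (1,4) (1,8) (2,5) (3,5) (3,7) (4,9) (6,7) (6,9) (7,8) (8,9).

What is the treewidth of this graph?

A width-2 tree decomposition is:
Bags: B1 = {1, 4, 9}  B2 = {1, 8, 9}  B3 = {6, 8, 9}  B4 = {6, 7, 8}  B5 = {0, 6, 7}  B6 = {0, 3, 7}  B7 = {0, 2, 3}  B8 = {2, 3, 5}
Tree: B1–B2, B2–B3, B3–B4, B4–B5, B5–B6, B6–B7, B7–B8
The largest bag has 3 vertices, giving width 2; this decomposition certifies tw(G) ≤ 2. Since 4–1–8–9–4 is a cycle in G, G is not acyclic. Forests are exactly the graphs of treewidth ≤ 1, so tw(G) ≥ 2. Combining the bounds, tw(G) = 2.

2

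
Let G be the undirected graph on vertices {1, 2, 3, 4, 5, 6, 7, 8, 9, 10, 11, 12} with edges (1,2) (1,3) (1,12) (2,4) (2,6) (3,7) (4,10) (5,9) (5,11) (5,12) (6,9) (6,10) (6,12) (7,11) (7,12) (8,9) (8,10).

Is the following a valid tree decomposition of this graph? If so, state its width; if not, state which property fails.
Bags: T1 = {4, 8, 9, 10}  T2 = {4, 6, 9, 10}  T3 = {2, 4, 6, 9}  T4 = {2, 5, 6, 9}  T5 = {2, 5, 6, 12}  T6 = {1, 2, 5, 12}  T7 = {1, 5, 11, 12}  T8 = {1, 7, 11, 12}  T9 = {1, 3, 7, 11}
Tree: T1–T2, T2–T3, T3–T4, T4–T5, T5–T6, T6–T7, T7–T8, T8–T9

Checking the three conditions: (i) the bags cover all of {1, 2, 3, 4, 5, 6, 7, 8, 9, 10, 11, 12}; (ii) for each edge, some bag contains both endpoints; (iii) the bags containing any fixed vertex form a subtree. All hold, so the decomposition is valid with width 4 − 1 = 3.

Yes; width 3.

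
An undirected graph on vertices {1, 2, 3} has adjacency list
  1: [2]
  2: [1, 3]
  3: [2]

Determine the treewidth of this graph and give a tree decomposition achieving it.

Treewidth 1.
One such decomposition:
Bags: B1 = {1, 2}  B2 = {2, 3}
Tree: B1–B2

Every bag has size at most 2, so the width is 2 − 1 = 1 and tw(G) ≤ 1. G has an edge, so its treewidth is at least 1. The upper and lower bounds meet at 1, so that is the treewidth.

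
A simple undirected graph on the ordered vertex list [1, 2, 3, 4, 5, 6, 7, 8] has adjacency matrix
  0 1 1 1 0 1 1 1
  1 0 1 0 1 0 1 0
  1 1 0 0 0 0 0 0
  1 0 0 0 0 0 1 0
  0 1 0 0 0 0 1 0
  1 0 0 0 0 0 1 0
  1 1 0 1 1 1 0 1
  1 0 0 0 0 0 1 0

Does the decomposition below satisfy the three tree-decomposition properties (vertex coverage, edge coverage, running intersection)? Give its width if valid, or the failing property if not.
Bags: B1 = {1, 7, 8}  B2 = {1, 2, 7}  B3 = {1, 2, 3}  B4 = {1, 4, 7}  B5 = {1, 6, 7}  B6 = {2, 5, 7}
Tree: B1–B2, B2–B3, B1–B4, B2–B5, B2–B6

Vertex coverage: the bags together contain {1, 2, 3, 4, 5, 6, 7, 8}, the full vertex set. Edge coverage: each edge of G has both endpoints in at least one bag. Running intersection: for every vertex, the bags containing it form a connected subtree. All three properties hold, so this is a valid tree decomposition of width max|bag| − 1 = 2, and hence tw(G) ≤ 2.

Yes; width 2.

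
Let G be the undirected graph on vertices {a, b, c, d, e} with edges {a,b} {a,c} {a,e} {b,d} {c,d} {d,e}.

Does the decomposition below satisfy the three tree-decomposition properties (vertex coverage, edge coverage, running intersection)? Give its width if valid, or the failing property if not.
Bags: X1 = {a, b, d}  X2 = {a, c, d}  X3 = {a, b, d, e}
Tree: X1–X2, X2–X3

No — bags containing vertex b are not connected in the tree.

A tree decomposition must satisfy three properties: every vertex lies in some bag; for every edge, both endpoints lie together in some bag; and for every vertex, the bags containing it form a connected subtree. Here bags containing vertex b are not connected in the tree, so the decomposition is invalid.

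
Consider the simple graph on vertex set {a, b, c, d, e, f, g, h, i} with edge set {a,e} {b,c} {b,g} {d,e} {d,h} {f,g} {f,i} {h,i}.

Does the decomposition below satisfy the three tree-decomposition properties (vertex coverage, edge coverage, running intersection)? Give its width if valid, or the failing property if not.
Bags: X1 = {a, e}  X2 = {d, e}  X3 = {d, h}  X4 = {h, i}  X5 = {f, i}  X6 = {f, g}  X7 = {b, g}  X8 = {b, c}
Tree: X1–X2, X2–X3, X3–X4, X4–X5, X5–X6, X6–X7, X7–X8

Every vertex of G appears in some bag (union = {a, b, c, d, e, f, g, h, i}); every edge is covered by a bag; and for each vertex v the set of bags containing v is connected in the bag tree. The decomposition is therefore valid. The largest bag has 2 vertices, so the width is 1.

Yes; width 1.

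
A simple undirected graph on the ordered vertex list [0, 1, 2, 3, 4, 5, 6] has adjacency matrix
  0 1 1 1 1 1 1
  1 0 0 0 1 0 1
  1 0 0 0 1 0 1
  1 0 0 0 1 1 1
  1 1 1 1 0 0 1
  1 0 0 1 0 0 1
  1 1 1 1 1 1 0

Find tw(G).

3

A width-3 tree decomposition is:
Bags: B1 = {0, 1, 4, 6}  B2 = {0, 3, 4, 6}  B3 = {0, 3, 5, 6}  B4 = {0, 2, 4, 6}
Tree: B1–B2, B2–B3, B2–B4
Every bag has size at most 4, so the width is 4 − 1 = 3 and tw(G) ≤ 3. For the lower bound, the 4 vertices {0, 1, 4, 6} are pairwise adjacent, and any tree decomposition puts a clique entirely inside one bag — forcing width ≥ 3. Hence tw(G) = 3 exactly.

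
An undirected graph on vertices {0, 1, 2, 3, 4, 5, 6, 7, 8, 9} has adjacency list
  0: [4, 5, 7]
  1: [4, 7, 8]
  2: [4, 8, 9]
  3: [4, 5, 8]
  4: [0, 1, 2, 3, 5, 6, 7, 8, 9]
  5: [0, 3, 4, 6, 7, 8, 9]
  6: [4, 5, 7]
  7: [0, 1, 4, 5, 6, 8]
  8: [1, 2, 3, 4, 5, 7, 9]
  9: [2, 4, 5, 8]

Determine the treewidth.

3

A width-3 tree decomposition is:
Bags: B1 = {1, 4, 7, 8}  B2 = {4, 5, 7, 8}  B3 = {4, 5, 6, 7}  B4 = {4, 5, 8, 9}  B5 = {3, 4, 5, 8}  B6 = {0, 4, 5, 7}  B7 = {2, 4, 8, 9}
Tree: B1–B2, B2–B3, B2–B4, B4–B5, B3–B6, B4–B7
The largest bag has 4 vertices, giving width 3; this decomposition certifies tw(G) ≤ 3. On the other hand G contains the 4-clique {1, 4, 7, 8}. A clique must lie in a single bag of any decomposition, so no decomposition can have width below 3. Hence tw(G) = 3 exactly.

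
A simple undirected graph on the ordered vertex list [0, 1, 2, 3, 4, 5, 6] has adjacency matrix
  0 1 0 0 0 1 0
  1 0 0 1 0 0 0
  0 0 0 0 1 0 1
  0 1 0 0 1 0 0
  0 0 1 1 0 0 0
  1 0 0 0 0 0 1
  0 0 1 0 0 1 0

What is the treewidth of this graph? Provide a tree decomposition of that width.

Treewidth 2.
One such decomposition:
Bags: B1 = {2, 3, 4}  B2 = {1, 2, 3}  B3 = {0, 1, 2}  B4 = {0, 2, 5}  B5 = {2, 5, 6}
Tree: B1–B2, B2–B3, B3–B4, B4–B5

Every bag has size at most 3, so the width is 3 − 1 = 2 and tw(G) ≤ 2. The edges 2–4–3–1–0–5–6–2 form a cycle, so G is not a tree and its treewidth is at least 2. Hence tw(G) = 2 exactly.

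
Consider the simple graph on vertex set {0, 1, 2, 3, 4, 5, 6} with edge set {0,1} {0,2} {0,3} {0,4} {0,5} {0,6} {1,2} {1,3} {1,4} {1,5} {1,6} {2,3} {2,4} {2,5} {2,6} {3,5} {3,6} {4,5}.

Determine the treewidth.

4

A width-4 tree decomposition is:
Bags: B1 = {0, 1, 2, 4, 5}  B2 = {0, 1, 2, 3, 5}  B3 = {0, 1, 2, 3, 6}
Tree: B1–B2, B2–B3
The largest bag has 5 vertices, giving width 4; this decomposition certifies tw(G) ≤ 4. On the other hand G contains the 5-clique {0, 1, 2, 3, 5}. A clique must lie in a single bag of any decomposition, so no decomposition can have width below 4. Therefore the treewidth is 4.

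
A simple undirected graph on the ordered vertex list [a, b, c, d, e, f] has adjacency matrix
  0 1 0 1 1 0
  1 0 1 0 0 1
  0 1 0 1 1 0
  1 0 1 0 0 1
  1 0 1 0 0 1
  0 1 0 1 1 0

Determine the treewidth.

3

A width-3 tree decomposition is:
Bags: B1 = {a, c, e, f}  B2 = {a, b, c, f}  B3 = {a, c, d, f}
Tree: B1–B2, B2–B3
The largest bag has 4 vertices, giving width 3; this decomposition certifies tw(G) ≤ 3. For the lower bound: the 4 vertex sets {a,e}, {b,f}, {c}, {d} are disjoint, each induces a connected subgraph, and every pair is joined by at least one edge of G. Contracting each set to a single vertex therefore yields K_{4} as a minor, and since treewidth is minor-monotone, tw(G) ≥ tw(K_{4}) = 3. Hence tw(G) = 3 exactly.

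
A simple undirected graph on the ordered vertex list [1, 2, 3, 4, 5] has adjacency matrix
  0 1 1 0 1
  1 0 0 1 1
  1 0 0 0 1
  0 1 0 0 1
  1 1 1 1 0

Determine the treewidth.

A width-2 tree decomposition is:
Bags: B1 = {2, 4, 5}  B2 = {1, 2, 5}  B3 = {1, 3, 5}
Tree: B1–B2, B2–B3
Every bag has size at most 3, so the width is 3 − 1 = 2 and tw(G) ≤ 2. On the other hand G contains the 3-clique {1, 2, 5}. A clique must lie in a single bag of any decomposition, so no decomposition can have width below 2. Therefore the treewidth is 2.

2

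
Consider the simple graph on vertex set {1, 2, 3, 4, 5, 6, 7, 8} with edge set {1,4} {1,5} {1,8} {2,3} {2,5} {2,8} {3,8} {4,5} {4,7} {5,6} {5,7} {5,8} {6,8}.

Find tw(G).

A width-2 tree decomposition is:
Bags: B1 = {2, 5, 8}  B2 = {1, 5, 8}  B3 = {1, 4, 5}  B4 = {4, 5, 7}  B5 = {5, 6, 8}  B6 = {2, 3, 8}
Tree: B1–B2, B2–B3, B3–B4, B1–B5, B1–B6
Every bag has size at most 3, so the width is 3 − 1 = 2 and tw(G) ≤ 2. On the other hand G contains the 3-clique {2, 3, 8}. A clique must lie in a single bag of any decomposition, so no decomposition can have width below 2. Therefore the treewidth is 2.

2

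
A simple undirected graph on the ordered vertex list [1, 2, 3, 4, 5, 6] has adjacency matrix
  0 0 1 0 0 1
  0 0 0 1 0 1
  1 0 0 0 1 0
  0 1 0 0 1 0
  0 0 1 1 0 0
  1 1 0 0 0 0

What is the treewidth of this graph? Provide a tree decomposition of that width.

The largest bag has 3 vertices, giving width 2; this decomposition certifies tw(G) ≤ 2. Since 1–3–5–4–2–6–1 is a cycle in G, G is not acyclic. Forests are exactly the graphs of treewidth ≤ 1, so tw(G) ≥ 2. Combining the bounds, tw(G) = 2.

Treewidth 2.
Bags: B1 = {1, 3, 5}  B2 = {1, 4, 5}  B3 = {1, 2, 4}  B4 = {1, 2, 6}
Tree: B1–B2, B2–B3, B3–B4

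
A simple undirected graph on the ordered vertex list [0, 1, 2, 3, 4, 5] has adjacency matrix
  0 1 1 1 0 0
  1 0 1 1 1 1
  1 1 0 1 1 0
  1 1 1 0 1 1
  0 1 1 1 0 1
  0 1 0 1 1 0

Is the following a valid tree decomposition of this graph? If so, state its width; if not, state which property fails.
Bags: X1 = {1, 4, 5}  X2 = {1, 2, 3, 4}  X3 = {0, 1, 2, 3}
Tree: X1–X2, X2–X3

No — edge (3,5) lies in no bag.

A tree decomposition must satisfy three properties: every vertex lies in some bag; for every edge, both endpoints lie together in some bag; and for every vertex, the bags containing it form a connected subtree. Here edge (3,5) lies in no bag, so the decomposition is invalid.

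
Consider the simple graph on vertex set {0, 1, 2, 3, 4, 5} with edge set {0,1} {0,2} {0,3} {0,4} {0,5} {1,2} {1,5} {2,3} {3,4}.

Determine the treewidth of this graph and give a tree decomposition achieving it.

Every bag has size at most 3, so the width is 3 − 1 = 2 and tw(G) ≤ 2. Conversely, {0, 1, 2} is a clique of size 3, and the vertices of any clique must share a bag in every tree decomposition; so some bag has ≥ 3 vertices and tw(G) ≥ 2. Hence tw(G) = 2 exactly.

Treewidth 2.
One optimal decomposition is:
Bags: B1 = {0, 2, 3}  B2 = {0, 3, 4}  B3 = {0, 1, 2}  B4 = {0, 1, 5}
Tree: B1–B2, B1–B3, B3–B4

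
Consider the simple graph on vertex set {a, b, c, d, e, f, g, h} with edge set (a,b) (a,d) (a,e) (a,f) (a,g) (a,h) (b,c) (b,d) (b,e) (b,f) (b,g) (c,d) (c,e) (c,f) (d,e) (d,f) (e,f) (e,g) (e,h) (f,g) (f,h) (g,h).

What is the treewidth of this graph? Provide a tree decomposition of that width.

Treewidth 4.
Bags: B1 = {a, b, e, f, g}  B2 = {a, e, f, g, h}  B3 = {a, b, d, e, f}  B4 = {b, c, d, e, f}
Tree: B1–B2, B1–B3, B3–B4

Each bag holds 5 vertices, so the decomposition has width 4, which upper-bounds the treewidth. For the lower bound, the 5 vertices {a, e, f, g, h} are pairwise adjacent, and any tree decomposition puts a clique entirely inside one bag — forcing width ≥ 4. Therefore the treewidth is 4.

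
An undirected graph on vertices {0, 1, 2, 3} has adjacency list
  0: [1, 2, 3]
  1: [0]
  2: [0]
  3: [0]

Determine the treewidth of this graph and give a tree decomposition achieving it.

Every bag has size at most 2, so the width is 2 − 1 = 1 and tw(G) ≤ 1. Since G has at least one edge (e.g. 1–0), it is not an edgeless graph, so tw(G) ≥ 1. Combining the bounds, tw(G) = 1.

Treewidth 1.
Bags: B1 = {0, 1}  B2 = {0, 2}  B3 = {0, 3}
Tree: B1–B2, B2–B3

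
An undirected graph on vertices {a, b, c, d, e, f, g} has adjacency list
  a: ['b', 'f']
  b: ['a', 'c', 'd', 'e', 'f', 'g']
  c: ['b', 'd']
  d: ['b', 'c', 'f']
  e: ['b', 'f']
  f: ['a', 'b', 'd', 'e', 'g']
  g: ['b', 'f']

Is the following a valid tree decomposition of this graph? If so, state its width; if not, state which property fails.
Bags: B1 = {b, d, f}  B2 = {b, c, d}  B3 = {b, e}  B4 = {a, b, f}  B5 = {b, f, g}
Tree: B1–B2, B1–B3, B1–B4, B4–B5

No — edge (f,e) lies in no bag.

A tree decomposition must satisfy three properties: every vertex lies in some bag; for every edge, both endpoints lie together in some bag; and for every vertex, the bags containing it form a connected subtree. Here edge (f,e) lies in no bag, so the decomposition is invalid.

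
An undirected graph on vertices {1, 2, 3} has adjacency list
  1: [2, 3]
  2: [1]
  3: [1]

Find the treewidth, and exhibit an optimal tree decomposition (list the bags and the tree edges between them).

Each bag holds 2 vertices, so the decomposition has width 1, which upper-bounds the treewidth. G has an edge, so its treewidth is at least 1. Therefore the treewidth is 1.

Treewidth 1.
One optimal decomposition is:
Bags: B1 = {1, 2}  B2 = {1, 3}
Tree: B1–B2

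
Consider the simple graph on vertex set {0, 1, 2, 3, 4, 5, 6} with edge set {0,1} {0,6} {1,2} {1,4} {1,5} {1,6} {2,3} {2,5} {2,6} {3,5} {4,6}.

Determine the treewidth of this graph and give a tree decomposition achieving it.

Each bag holds 3 vertices, so the decomposition has width 2, which upper-bounds the treewidth. For the lower bound, the 3 vertices {1, 2, 5} are pairwise adjacent, and any tree decomposition puts a clique entirely inside one bag — forcing width ≥ 2. Combining the bounds, tw(G) = 2.

Treewidth 2.
One such decomposition:
Bags: B1 = {1, 2, 5}  B2 = {1, 2, 6}  B3 = {0, 1, 6}  B4 = {2, 3, 5}  B5 = {1, 4, 6}
Tree: B1–B2, B2–B3, B1–B4, B2–B5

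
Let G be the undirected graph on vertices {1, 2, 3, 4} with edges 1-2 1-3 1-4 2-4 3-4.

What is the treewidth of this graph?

A width-2 tree decomposition is:
Bags: B1 = {1, 3, 4}  B2 = {1, 2, 4}
Tree: B1–B2
Every bag has size at most 3, so the width is 3 − 1 = 2 and tw(G) ≤ 2. Conversely, {1, 2, 4} is a clique of size 3, and the vertices of any clique must share a bag in every tree decomposition; so some bag has ≥ 3 vertices and tw(G) ≥ 2. Hence tw(G) = 2 exactly.

2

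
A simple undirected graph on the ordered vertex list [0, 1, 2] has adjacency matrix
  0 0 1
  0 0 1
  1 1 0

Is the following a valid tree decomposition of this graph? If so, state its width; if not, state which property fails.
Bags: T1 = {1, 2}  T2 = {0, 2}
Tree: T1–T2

Vertex coverage: the bags together contain {0, 1, 2}, the full vertex set. Edge coverage: each edge of G has both endpoints in at least one bag. Running intersection: for every vertex, the bags containing it form a connected subtree. All three properties hold, so this is a valid tree decomposition of width max|bag| − 1 = 1, and hence tw(G) ≤ 1.

Yes; width 1.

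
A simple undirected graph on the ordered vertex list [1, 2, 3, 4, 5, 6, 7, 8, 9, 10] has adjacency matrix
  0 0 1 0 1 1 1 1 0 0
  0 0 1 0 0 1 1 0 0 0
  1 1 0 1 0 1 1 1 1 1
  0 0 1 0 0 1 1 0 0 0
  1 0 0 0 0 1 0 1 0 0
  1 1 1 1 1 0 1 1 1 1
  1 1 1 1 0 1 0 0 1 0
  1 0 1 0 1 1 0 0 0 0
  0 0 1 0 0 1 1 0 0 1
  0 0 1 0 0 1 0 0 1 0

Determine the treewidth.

3

A width-3 tree decomposition is:
Bags: B1 = {1, 3, 6, 7}  B2 = {3, 6, 7, 9}  B3 = {3, 4, 6, 7}  B4 = {2, 3, 6, 7}  B5 = {3, 6, 9, 10}  B6 = {1, 3, 6, 8}  B7 = {1, 5, 6, 8}
Tree: B1–B2, B1–B3, B3–B4, B2–B5, B1–B6, B6–B7
Every bag has size at most 4, so the width is 4 − 1 = 3 and tw(G) ≤ 3. Conversely, {1, 3, 6, 8} is a clique of size 4, and the vertices of any clique must share a bag in every tree decomposition; so some bag has ≥ 4 vertices and tw(G) ≥ 3. The upper and lower bounds meet at 3, so that is the treewidth.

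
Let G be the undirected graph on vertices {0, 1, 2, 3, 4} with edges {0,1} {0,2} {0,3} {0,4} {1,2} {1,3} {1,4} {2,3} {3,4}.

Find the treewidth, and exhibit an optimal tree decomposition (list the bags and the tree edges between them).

Each bag holds 4 vertices, so the decomposition has width 3, which upper-bounds the treewidth. On the other hand G contains the 4-clique {0, 1, 2, 3}. A clique must lie in a single bag of any decomposition, so no decomposition can have width below 3. Combining the bounds, tw(G) = 3.

Treewidth 3.
Bags: B1 = {0, 1, 3, 4}  B2 = {0, 1, 2, 3}
Tree: B1–B2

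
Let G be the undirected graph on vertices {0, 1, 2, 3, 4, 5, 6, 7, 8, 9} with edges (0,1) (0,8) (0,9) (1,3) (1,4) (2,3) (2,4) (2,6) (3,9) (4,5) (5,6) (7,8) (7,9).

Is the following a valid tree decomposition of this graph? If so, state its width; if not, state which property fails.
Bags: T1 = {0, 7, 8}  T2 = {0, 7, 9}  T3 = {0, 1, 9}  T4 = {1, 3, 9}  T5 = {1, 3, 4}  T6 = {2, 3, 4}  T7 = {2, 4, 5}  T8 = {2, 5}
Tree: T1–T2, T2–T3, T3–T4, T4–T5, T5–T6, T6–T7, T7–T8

No — vertex 6 appears in no bag.

A tree decomposition must satisfy three properties: every vertex lies in some bag; for every edge, both endpoints lie together in some bag; and for every vertex, the bags containing it form a connected subtree. Here vertex 6 appears in no bag, so the decomposition is invalid.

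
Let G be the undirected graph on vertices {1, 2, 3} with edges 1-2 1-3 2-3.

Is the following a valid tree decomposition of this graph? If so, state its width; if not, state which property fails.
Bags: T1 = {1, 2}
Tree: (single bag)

A tree decomposition must satisfy three properties: every vertex lies in some bag; for every edge, both endpoints lie together in some bag; and for every vertex, the bags containing it form a connected subtree. Here vertex 3 appears in no bag, so the decomposition is invalid.

No — vertex 3 appears in no bag.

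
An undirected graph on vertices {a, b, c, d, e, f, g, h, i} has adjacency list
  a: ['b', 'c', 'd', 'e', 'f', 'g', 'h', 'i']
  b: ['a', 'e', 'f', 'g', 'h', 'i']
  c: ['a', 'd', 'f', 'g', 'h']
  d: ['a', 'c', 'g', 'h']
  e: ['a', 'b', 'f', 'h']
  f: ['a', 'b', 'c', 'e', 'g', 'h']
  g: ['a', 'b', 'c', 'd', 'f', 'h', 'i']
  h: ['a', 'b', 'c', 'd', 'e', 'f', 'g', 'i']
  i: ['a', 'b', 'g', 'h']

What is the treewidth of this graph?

A width-4 tree decomposition is:
Bags: B1 = {a, b, f, g, h}  B2 = {a, c, f, g, h}  B3 = {a, c, d, g, h}  B4 = {a, b, g, h, i}  B5 = {a, b, e, f, h}
Tree: B1–B2, B2–B3, B1–B4, B1–B5
Each bag holds 5 vertices, so the decomposition has width 4, which upper-bounds the treewidth. Conversely, {a, c, d, g, h} is a clique of size 5, and the vertices of any clique must share a bag in every tree decomposition; so some bag has ≥ 5 vertices and tw(G) ≥ 4. Therefore the treewidth is 4.

4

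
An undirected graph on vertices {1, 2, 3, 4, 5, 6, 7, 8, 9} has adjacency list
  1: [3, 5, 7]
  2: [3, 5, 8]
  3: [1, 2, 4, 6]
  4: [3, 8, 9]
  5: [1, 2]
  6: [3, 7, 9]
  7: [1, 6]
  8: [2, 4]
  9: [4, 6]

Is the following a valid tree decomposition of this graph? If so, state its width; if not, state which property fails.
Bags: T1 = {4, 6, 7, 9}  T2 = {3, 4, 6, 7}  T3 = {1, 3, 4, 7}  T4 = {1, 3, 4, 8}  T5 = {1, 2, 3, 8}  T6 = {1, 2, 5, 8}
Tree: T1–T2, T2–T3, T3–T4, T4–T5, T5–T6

Yes; width 3.

Checking the three conditions: (i) the bags cover all of {1, 2, 3, 4, 5, 6, 7, 8, 9}; (ii) for each edge, some bag contains both endpoints; (iii) the bags containing any fixed vertex form a subtree. All hold, so the decomposition is valid with width 4 − 1 = 3.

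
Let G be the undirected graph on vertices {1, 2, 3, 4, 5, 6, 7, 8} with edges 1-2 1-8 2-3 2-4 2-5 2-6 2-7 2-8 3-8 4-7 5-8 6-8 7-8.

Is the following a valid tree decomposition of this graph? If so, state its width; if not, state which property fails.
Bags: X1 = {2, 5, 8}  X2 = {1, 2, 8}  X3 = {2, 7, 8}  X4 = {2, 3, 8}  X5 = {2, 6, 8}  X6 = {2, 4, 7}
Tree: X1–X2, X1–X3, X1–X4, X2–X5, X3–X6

Vertex coverage: the bags together contain {1, 2, 3, 4, 5, 6, 7, 8}, the full vertex set. Edge coverage: each edge of G has both endpoints in at least one bag. Running intersection: for every vertex, the bags containing it form a connected subtree. All three properties hold, so this is a valid tree decomposition of width max|bag| − 1 = 2, and hence tw(G) ≤ 2.

Yes; width 2.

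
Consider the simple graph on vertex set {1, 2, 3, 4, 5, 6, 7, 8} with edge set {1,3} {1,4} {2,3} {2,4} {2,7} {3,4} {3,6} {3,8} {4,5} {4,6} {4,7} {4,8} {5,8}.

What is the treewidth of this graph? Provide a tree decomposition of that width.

Every bag has size at most 3, so the width is 3 − 1 = 2 and tw(G) ≤ 2. On the other hand G contains the 3-clique {3, 4, 8}. A clique must lie in a single bag of any decomposition, so no decomposition can have width below 2. Combining the bounds, tw(G) = 2.

Treewidth 2.
One such decomposition:
Bags: B1 = {3, 4, 8}  B2 = {4, 5, 8}  B3 = {1, 3, 4}  B4 = {2, 3, 4}  B5 = {3, 4, 6}  B6 = {2, 4, 7}
Tree: B1–B2, B1–B3, B1–B4, B3–B5, B4–B6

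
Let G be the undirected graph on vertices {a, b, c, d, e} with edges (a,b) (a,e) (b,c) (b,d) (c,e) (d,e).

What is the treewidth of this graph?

2

A width-2 tree decomposition is:
Bags: B1 = {b, d, e}  B2 = {b, c, e}  B3 = {a, b, e}
Tree: B1–B2, B2–B3
Every bag has size at most 3, so the width is 3 − 1 = 2 and tw(G) ≤ 2. The edges b–d–e–c–b form a cycle, so G is not a tree and its treewidth is at least 2. Therefore the treewidth is 2.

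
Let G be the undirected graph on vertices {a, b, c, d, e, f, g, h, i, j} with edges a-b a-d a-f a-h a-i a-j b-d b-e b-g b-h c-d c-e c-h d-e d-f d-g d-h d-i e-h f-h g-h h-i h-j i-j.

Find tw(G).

A width-3 tree decomposition is:
Bags: B1 = {c, d, e, h}  B2 = {b, d, e, h}  B3 = {b, d, g, h}  B4 = {a, b, d, h}  B5 = {a, d, h, i}  B6 = {a, h, i, j}  B7 = {a, d, f, h}
Tree: B1–B2, B2–B3, B2–B4, B4–B5, B5–B6, B4–B7
Each bag holds 4 vertices, so the decomposition has width 3, which upper-bounds the treewidth. For the lower bound, the 4 vertices {c, d, e, h} are pairwise adjacent, and any tree decomposition puts a clique entirely inside one bag — forcing width ≥ 3. Hence tw(G) = 3 exactly.

3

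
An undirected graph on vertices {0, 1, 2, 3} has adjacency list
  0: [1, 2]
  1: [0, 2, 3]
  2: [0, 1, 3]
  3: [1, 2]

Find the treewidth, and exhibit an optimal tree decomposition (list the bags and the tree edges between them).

The largest bag has 3 vertices, giving width 2; this decomposition certifies tw(G) ≤ 2. Conversely, {0, 1, 2} is a clique of size 3, and the vertices of any clique must share a bag in every tree decomposition; so some bag has ≥ 3 vertices and tw(G) ≥ 2. Combining the bounds, tw(G) = 2.

Treewidth 2.
Bags: B1 = {1, 2, 3}  B2 = {0, 1, 2}
Tree: B1–B2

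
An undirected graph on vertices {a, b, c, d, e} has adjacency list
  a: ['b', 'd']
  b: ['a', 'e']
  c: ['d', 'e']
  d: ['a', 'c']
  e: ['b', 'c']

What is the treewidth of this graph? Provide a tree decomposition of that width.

Treewidth 2.
One optimal decomposition is:
Bags: B1 = {c, d, e}  B2 = {a, d, e}  B3 = {a, b, e}
Tree: B1–B2, B2–B3

The largest bag has 3 vertices, giving width 2; this decomposition certifies tw(G) ≤ 2. For the lower bound, G contains the cycle e–c–d–a–b–e, so G is not a forest; only forests have treewidth ≤ 1, hence tw(G) ≥ 2. The upper and lower bounds meet at 2, so that is the treewidth.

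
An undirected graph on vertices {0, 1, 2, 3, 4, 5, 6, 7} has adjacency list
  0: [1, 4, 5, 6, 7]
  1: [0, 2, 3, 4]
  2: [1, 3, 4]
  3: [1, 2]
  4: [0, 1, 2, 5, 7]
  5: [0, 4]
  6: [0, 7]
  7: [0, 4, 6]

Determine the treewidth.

A width-2 tree decomposition is:
Bags: B1 = {1, 2, 4}  B2 = {0, 1, 4}  B3 = {0, 4, 7}  B4 = {0, 4, 5}  B5 = {1, 2, 3}  B6 = {0, 6, 7}
Tree: B1–B2, B2–B3, B2–B4, B1–B5, B3–B6
Each bag holds 3 vertices, so the decomposition has width 2, which upper-bounds the treewidth. On the other hand G contains the 3-clique {0, 1, 4}. A clique must lie in a single bag of any decomposition, so no decomposition can have width below 2. The upper and lower bounds meet at 2, so that is the treewidth.

2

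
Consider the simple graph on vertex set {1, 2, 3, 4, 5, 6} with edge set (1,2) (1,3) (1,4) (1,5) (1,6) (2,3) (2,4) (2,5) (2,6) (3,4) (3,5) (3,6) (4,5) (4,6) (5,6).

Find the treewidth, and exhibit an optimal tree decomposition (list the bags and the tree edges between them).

A single bag containing all 6 vertices is trivially a valid decomposition of width 5. For the lower bound, the 6 vertices {1, 2, 3, 4, 5, 6} are pairwise adjacent, and any tree decomposition puts a clique entirely inside one bag — forcing width ≥ 5. Combining the bounds, tw(G) = 5.

Treewidth 5.
Bags: B1 = {1, 2, 3, 4, 5, 6}
Tree: (single bag)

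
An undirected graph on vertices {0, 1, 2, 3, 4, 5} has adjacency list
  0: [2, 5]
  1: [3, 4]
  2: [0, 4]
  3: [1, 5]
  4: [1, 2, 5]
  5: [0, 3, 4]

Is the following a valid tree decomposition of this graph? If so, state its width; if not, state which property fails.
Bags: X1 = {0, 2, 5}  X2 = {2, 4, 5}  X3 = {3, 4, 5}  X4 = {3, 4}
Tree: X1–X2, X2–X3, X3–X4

A tree decomposition must satisfy three properties: every vertex lies in some bag; for every edge, both endpoints lie together in some bag; and for every vertex, the bags containing it form a connected subtree. Here vertex 1 appears in no bag, so the decomposition is invalid.

No — vertex 1 appears in no bag.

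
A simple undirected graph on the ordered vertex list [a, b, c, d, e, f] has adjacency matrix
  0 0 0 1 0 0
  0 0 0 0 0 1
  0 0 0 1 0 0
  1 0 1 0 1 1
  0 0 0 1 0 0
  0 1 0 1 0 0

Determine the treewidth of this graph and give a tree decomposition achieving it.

Each bag holds 2 vertices, so the decomposition has width 1, which upper-bounds the treewidth. Any graph with an edge has treewidth ≥ 1, and G has the edge d–c. The upper and lower bounds meet at 1, so that is the treewidth.

Treewidth 1.
One optimal decomposition is:
Bags: B1 = {c, d}  B2 = {d, f}  B3 = {b, f}  B4 = {a, d}  B5 = {d, e}
Tree: B1–B2, B2–B3, B2–B4, B2–B5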